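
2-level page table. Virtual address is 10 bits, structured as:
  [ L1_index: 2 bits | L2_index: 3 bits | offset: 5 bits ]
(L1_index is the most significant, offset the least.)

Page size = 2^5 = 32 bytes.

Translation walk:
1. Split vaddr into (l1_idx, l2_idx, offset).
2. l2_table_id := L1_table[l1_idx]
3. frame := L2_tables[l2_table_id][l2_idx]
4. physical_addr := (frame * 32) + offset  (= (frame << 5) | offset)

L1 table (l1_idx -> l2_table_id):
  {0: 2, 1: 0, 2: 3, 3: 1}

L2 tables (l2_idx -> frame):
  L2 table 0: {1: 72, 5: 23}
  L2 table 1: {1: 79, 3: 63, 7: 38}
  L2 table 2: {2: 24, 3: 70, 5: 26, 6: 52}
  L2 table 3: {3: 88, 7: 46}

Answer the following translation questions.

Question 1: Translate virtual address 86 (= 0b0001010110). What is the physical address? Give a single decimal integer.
vaddr = 86 = 0b0001010110
Split: l1_idx=0, l2_idx=2, offset=22
L1[0] = 2
L2[2][2] = 24
paddr = 24 * 32 + 22 = 790

Answer: 790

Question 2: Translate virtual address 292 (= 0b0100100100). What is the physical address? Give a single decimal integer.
Answer: 2308

Derivation:
vaddr = 292 = 0b0100100100
Split: l1_idx=1, l2_idx=1, offset=4
L1[1] = 0
L2[0][1] = 72
paddr = 72 * 32 + 4 = 2308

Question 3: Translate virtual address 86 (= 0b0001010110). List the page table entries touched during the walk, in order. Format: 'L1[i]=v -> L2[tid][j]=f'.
vaddr = 86 = 0b0001010110
Split: l1_idx=0, l2_idx=2, offset=22

Answer: L1[0]=2 -> L2[2][2]=24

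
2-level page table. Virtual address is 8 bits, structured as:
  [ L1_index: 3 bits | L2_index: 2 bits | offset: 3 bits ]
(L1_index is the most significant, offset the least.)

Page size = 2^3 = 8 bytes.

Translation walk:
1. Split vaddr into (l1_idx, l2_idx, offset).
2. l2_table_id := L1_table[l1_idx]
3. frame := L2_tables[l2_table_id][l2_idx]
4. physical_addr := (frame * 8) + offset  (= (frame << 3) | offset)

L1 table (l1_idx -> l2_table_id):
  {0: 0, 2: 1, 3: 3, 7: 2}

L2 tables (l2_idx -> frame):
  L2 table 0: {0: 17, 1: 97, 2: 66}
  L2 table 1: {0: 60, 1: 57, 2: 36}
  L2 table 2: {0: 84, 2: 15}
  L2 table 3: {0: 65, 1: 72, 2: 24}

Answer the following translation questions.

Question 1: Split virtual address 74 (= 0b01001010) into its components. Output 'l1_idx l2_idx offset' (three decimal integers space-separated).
Answer: 2 1 2

Derivation:
vaddr = 74 = 0b01001010
  top 3 bits -> l1_idx = 2
  next 2 bits -> l2_idx = 1
  bottom 3 bits -> offset = 2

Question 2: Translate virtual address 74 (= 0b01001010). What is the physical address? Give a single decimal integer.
Answer: 458

Derivation:
vaddr = 74 = 0b01001010
Split: l1_idx=2, l2_idx=1, offset=2
L1[2] = 1
L2[1][1] = 57
paddr = 57 * 8 + 2 = 458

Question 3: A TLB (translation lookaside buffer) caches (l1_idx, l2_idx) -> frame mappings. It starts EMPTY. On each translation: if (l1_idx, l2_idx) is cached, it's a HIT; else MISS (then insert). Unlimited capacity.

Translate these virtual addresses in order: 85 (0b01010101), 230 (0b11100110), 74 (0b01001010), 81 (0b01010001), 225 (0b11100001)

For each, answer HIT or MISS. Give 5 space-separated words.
vaddr=85: (2,2) not in TLB -> MISS, insert
vaddr=230: (7,0) not in TLB -> MISS, insert
vaddr=74: (2,1) not in TLB -> MISS, insert
vaddr=81: (2,2) in TLB -> HIT
vaddr=225: (7,0) in TLB -> HIT

Answer: MISS MISS MISS HIT HIT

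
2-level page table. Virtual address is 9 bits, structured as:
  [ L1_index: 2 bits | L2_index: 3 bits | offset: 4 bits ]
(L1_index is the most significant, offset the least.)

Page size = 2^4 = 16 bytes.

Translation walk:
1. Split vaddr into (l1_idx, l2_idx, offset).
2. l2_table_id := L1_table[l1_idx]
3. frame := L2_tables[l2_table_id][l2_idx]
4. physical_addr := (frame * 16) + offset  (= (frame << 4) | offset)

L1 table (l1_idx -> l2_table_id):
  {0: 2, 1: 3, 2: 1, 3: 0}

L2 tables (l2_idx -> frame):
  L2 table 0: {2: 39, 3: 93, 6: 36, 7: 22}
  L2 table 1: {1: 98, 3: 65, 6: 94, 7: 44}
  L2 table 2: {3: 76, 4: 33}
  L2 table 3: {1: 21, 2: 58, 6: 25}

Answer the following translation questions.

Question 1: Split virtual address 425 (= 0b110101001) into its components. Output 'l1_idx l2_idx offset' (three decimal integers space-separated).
vaddr = 425 = 0b110101001
  top 2 bits -> l1_idx = 3
  next 3 bits -> l2_idx = 2
  bottom 4 bits -> offset = 9

Answer: 3 2 9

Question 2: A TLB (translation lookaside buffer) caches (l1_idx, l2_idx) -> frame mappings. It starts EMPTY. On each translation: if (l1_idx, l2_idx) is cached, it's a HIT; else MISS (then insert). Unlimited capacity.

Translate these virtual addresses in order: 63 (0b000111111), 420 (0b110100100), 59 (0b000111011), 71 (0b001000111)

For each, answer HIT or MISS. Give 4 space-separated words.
Answer: MISS MISS HIT MISS

Derivation:
vaddr=63: (0,3) not in TLB -> MISS, insert
vaddr=420: (3,2) not in TLB -> MISS, insert
vaddr=59: (0,3) in TLB -> HIT
vaddr=71: (0,4) not in TLB -> MISS, insert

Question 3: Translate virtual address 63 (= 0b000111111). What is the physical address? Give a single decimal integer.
Answer: 1231

Derivation:
vaddr = 63 = 0b000111111
Split: l1_idx=0, l2_idx=3, offset=15
L1[0] = 2
L2[2][3] = 76
paddr = 76 * 16 + 15 = 1231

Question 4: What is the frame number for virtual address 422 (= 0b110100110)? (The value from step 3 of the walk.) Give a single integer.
Answer: 39

Derivation:
vaddr = 422: l1_idx=3, l2_idx=2
L1[3] = 0; L2[0][2] = 39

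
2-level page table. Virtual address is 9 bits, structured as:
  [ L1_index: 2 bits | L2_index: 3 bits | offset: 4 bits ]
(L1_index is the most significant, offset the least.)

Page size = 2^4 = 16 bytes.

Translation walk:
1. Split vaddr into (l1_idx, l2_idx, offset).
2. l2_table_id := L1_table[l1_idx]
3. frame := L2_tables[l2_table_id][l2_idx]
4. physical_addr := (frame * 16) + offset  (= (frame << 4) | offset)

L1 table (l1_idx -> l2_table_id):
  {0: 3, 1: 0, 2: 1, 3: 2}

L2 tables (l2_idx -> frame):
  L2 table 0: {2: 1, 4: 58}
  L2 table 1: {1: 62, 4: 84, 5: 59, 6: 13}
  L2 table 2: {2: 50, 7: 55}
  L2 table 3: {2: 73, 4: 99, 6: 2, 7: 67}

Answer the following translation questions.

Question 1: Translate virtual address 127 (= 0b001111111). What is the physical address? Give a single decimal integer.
vaddr = 127 = 0b001111111
Split: l1_idx=0, l2_idx=7, offset=15
L1[0] = 3
L2[3][7] = 67
paddr = 67 * 16 + 15 = 1087

Answer: 1087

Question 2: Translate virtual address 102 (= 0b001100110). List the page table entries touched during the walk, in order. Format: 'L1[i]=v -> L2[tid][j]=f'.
vaddr = 102 = 0b001100110
Split: l1_idx=0, l2_idx=6, offset=6

Answer: L1[0]=3 -> L2[3][6]=2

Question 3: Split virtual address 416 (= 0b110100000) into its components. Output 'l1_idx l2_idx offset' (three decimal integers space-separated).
Answer: 3 2 0

Derivation:
vaddr = 416 = 0b110100000
  top 2 bits -> l1_idx = 3
  next 3 bits -> l2_idx = 2
  bottom 4 bits -> offset = 0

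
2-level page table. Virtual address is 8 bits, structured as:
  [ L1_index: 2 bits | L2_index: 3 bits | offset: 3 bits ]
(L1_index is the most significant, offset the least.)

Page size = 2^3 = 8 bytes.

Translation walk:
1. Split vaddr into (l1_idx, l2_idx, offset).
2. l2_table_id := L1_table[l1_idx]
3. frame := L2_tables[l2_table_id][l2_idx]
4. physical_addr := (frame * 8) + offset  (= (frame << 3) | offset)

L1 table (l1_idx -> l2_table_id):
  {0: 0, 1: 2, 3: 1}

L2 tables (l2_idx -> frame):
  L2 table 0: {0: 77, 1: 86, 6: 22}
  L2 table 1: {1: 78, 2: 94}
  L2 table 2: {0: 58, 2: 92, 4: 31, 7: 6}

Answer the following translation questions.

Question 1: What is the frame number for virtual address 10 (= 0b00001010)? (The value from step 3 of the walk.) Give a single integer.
vaddr = 10: l1_idx=0, l2_idx=1
L1[0] = 0; L2[0][1] = 86

Answer: 86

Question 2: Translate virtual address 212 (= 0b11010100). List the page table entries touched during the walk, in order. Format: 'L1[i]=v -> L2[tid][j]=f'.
vaddr = 212 = 0b11010100
Split: l1_idx=3, l2_idx=2, offset=4

Answer: L1[3]=1 -> L2[1][2]=94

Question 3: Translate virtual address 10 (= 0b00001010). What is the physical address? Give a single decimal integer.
Answer: 690

Derivation:
vaddr = 10 = 0b00001010
Split: l1_idx=0, l2_idx=1, offset=2
L1[0] = 0
L2[0][1] = 86
paddr = 86 * 8 + 2 = 690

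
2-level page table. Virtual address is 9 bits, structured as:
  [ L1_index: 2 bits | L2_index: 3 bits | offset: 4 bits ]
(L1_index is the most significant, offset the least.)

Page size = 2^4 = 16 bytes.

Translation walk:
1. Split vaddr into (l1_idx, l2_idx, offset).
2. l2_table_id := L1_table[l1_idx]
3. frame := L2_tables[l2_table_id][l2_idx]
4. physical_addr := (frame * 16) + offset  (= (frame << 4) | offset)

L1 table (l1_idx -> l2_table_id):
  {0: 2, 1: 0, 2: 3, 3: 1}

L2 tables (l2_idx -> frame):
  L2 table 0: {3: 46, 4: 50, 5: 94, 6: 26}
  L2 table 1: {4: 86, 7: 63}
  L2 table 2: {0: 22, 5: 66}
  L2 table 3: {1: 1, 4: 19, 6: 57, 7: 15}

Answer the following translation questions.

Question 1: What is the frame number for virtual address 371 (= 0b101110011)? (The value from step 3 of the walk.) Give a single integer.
vaddr = 371: l1_idx=2, l2_idx=7
L1[2] = 3; L2[3][7] = 15

Answer: 15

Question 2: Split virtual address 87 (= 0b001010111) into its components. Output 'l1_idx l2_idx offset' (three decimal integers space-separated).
vaddr = 87 = 0b001010111
  top 2 bits -> l1_idx = 0
  next 3 bits -> l2_idx = 5
  bottom 4 bits -> offset = 7

Answer: 0 5 7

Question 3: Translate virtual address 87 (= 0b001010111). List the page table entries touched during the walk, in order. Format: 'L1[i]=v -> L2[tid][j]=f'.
vaddr = 87 = 0b001010111
Split: l1_idx=0, l2_idx=5, offset=7

Answer: L1[0]=2 -> L2[2][5]=66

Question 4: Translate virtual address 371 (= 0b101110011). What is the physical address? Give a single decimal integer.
Answer: 243

Derivation:
vaddr = 371 = 0b101110011
Split: l1_idx=2, l2_idx=7, offset=3
L1[2] = 3
L2[3][7] = 15
paddr = 15 * 16 + 3 = 243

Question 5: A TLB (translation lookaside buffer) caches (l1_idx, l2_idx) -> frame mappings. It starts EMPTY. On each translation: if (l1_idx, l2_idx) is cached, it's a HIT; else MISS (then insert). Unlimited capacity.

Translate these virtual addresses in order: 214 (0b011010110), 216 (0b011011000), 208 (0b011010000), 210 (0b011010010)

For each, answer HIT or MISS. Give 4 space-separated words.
vaddr=214: (1,5) not in TLB -> MISS, insert
vaddr=216: (1,5) in TLB -> HIT
vaddr=208: (1,5) in TLB -> HIT
vaddr=210: (1,5) in TLB -> HIT

Answer: MISS HIT HIT HIT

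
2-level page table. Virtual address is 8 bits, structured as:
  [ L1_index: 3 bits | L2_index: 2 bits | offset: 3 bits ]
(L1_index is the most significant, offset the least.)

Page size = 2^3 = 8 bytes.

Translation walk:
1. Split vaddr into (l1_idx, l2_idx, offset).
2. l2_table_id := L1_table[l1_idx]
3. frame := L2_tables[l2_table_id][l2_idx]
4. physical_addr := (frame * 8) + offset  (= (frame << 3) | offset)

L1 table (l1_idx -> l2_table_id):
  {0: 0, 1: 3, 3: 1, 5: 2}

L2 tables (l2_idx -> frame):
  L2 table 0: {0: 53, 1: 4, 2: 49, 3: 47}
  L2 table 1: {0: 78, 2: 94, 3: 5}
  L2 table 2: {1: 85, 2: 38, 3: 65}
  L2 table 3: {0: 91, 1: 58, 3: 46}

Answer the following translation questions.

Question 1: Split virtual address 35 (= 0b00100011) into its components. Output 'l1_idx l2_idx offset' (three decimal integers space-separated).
vaddr = 35 = 0b00100011
  top 3 bits -> l1_idx = 1
  next 2 bits -> l2_idx = 0
  bottom 3 bits -> offset = 3

Answer: 1 0 3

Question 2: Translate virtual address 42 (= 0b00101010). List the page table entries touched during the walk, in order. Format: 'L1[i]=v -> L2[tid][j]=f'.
vaddr = 42 = 0b00101010
Split: l1_idx=1, l2_idx=1, offset=2

Answer: L1[1]=3 -> L2[3][1]=58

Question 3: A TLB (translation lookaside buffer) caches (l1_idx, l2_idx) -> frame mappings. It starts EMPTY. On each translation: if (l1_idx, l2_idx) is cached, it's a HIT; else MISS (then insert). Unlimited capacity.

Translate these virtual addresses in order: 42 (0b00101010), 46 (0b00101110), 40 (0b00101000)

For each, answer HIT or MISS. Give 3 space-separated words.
Answer: MISS HIT HIT

Derivation:
vaddr=42: (1,1) not in TLB -> MISS, insert
vaddr=46: (1,1) in TLB -> HIT
vaddr=40: (1,1) in TLB -> HIT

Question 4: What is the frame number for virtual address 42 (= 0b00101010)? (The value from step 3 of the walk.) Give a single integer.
Answer: 58

Derivation:
vaddr = 42: l1_idx=1, l2_idx=1
L1[1] = 3; L2[3][1] = 58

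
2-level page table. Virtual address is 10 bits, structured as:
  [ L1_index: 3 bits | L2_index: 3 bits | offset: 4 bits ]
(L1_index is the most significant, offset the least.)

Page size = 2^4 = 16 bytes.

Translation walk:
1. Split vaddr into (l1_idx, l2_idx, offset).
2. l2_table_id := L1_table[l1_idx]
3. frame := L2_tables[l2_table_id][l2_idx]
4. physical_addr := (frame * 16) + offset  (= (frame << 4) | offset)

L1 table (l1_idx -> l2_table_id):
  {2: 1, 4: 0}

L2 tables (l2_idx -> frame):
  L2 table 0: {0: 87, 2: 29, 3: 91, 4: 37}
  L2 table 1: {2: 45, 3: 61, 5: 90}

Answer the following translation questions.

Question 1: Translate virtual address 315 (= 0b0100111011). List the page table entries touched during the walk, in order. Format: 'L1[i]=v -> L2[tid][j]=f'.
vaddr = 315 = 0b0100111011
Split: l1_idx=2, l2_idx=3, offset=11

Answer: L1[2]=1 -> L2[1][3]=61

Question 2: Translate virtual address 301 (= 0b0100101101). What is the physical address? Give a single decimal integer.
Answer: 733

Derivation:
vaddr = 301 = 0b0100101101
Split: l1_idx=2, l2_idx=2, offset=13
L1[2] = 1
L2[1][2] = 45
paddr = 45 * 16 + 13 = 733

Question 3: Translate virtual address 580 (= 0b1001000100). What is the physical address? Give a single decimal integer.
Answer: 596

Derivation:
vaddr = 580 = 0b1001000100
Split: l1_idx=4, l2_idx=4, offset=4
L1[4] = 0
L2[0][4] = 37
paddr = 37 * 16 + 4 = 596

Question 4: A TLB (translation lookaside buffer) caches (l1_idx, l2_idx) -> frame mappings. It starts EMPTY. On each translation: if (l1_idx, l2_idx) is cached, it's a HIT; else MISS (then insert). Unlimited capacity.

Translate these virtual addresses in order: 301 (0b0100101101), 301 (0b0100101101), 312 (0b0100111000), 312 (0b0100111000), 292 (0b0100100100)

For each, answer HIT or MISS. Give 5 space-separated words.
Answer: MISS HIT MISS HIT HIT

Derivation:
vaddr=301: (2,2) not in TLB -> MISS, insert
vaddr=301: (2,2) in TLB -> HIT
vaddr=312: (2,3) not in TLB -> MISS, insert
vaddr=312: (2,3) in TLB -> HIT
vaddr=292: (2,2) in TLB -> HIT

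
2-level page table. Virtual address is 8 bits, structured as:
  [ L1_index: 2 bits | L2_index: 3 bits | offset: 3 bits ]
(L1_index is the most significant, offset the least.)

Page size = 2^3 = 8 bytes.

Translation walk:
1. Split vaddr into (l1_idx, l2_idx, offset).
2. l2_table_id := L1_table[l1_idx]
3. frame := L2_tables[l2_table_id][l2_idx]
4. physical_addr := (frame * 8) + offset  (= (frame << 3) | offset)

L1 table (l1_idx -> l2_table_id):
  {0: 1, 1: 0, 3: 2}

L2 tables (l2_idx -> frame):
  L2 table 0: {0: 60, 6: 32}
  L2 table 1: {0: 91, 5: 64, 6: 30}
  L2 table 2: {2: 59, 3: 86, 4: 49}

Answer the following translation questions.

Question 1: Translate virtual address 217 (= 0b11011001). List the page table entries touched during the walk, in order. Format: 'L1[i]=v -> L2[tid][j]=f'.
Answer: L1[3]=2 -> L2[2][3]=86

Derivation:
vaddr = 217 = 0b11011001
Split: l1_idx=3, l2_idx=3, offset=1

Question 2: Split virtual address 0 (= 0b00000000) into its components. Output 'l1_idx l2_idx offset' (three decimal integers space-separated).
vaddr = 0 = 0b00000000
  top 2 bits -> l1_idx = 0
  next 3 bits -> l2_idx = 0
  bottom 3 bits -> offset = 0

Answer: 0 0 0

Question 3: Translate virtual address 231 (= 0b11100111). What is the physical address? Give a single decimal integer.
vaddr = 231 = 0b11100111
Split: l1_idx=3, l2_idx=4, offset=7
L1[3] = 2
L2[2][4] = 49
paddr = 49 * 8 + 7 = 399

Answer: 399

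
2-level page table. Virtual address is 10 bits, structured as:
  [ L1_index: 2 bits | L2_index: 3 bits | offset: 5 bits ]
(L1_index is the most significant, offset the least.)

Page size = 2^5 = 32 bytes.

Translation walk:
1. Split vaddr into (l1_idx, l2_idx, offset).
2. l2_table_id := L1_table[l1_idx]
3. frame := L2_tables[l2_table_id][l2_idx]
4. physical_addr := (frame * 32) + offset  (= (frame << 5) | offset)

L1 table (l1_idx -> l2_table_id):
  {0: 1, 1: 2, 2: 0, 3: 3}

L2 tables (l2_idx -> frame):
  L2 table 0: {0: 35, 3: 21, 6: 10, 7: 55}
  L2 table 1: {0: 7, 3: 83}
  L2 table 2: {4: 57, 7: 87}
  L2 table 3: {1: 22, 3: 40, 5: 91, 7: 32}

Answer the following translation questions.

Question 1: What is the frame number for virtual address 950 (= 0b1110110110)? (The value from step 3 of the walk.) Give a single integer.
Answer: 91

Derivation:
vaddr = 950: l1_idx=3, l2_idx=5
L1[3] = 3; L2[3][5] = 91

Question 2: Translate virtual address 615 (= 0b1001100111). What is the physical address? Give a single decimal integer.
Answer: 679

Derivation:
vaddr = 615 = 0b1001100111
Split: l1_idx=2, l2_idx=3, offset=7
L1[2] = 0
L2[0][3] = 21
paddr = 21 * 32 + 7 = 679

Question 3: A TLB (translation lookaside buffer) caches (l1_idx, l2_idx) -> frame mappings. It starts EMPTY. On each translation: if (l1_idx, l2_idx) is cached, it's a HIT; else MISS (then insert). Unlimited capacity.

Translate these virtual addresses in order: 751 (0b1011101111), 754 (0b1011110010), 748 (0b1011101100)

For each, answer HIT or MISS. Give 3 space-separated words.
Answer: MISS HIT HIT

Derivation:
vaddr=751: (2,7) not in TLB -> MISS, insert
vaddr=754: (2,7) in TLB -> HIT
vaddr=748: (2,7) in TLB -> HIT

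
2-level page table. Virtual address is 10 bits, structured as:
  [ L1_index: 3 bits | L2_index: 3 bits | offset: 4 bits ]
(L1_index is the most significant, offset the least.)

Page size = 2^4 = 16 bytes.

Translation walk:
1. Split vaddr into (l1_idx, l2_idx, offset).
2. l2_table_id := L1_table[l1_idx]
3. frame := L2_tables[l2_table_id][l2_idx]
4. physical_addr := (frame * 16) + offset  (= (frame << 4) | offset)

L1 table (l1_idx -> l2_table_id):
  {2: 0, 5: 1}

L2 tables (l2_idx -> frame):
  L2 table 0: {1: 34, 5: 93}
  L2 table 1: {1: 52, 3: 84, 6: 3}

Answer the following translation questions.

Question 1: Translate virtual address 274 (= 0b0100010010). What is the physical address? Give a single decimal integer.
vaddr = 274 = 0b0100010010
Split: l1_idx=2, l2_idx=1, offset=2
L1[2] = 0
L2[0][1] = 34
paddr = 34 * 16 + 2 = 546

Answer: 546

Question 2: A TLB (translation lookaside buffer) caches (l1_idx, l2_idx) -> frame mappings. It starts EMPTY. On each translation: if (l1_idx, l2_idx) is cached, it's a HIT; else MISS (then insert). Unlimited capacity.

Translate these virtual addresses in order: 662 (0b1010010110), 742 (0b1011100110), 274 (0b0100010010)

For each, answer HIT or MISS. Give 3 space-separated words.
vaddr=662: (5,1) not in TLB -> MISS, insert
vaddr=742: (5,6) not in TLB -> MISS, insert
vaddr=274: (2,1) not in TLB -> MISS, insert

Answer: MISS MISS MISS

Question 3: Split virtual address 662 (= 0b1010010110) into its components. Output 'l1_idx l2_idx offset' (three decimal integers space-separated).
Answer: 5 1 6

Derivation:
vaddr = 662 = 0b1010010110
  top 3 bits -> l1_idx = 5
  next 3 bits -> l2_idx = 1
  bottom 4 bits -> offset = 6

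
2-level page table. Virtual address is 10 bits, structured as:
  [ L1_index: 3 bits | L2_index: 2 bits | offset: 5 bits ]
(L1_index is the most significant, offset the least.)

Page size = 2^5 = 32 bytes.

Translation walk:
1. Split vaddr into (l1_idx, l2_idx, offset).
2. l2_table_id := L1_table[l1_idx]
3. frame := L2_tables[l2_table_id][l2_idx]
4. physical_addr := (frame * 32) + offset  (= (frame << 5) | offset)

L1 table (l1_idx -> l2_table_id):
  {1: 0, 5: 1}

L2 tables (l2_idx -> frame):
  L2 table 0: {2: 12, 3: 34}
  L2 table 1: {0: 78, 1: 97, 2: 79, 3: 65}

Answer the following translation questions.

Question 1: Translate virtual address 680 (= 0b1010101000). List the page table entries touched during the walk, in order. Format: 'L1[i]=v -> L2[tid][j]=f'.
Answer: L1[5]=1 -> L2[1][1]=97

Derivation:
vaddr = 680 = 0b1010101000
Split: l1_idx=5, l2_idx=1, offset=8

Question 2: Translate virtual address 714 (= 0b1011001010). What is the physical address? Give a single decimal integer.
vaddr = 714 = 0b1011001010
Split: l1_idx=5, l2_idx=2, offset=10
L1[5] = 1
L2[1][2] = 79
paddr = 79 * 32 + 10 = 2538

Answer: 2538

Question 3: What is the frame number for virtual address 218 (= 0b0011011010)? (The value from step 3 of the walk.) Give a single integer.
Answer: 12

Derivation:
vaddr = 218: l1_idx=1, l2_idx=2
L1[1] = 0; L2[0][2] = 12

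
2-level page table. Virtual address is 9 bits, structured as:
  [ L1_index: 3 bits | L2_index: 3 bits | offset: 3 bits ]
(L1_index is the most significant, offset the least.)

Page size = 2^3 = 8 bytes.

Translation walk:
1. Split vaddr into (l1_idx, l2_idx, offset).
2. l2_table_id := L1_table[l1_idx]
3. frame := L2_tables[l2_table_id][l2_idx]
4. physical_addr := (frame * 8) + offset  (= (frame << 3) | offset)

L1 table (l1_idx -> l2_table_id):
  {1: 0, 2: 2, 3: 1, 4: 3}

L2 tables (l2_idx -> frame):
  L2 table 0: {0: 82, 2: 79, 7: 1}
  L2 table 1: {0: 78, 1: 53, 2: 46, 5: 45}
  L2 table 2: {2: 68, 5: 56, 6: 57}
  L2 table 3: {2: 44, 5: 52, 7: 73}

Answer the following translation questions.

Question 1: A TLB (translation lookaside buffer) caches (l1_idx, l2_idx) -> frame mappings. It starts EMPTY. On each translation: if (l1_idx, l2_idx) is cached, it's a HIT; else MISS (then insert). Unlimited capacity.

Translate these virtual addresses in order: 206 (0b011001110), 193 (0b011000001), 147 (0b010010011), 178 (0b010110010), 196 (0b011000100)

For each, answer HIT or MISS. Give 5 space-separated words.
Answer: MISS MISS MISS MISS HIT

Derivation:
vaddr=206: (3,1) not in TLB -> MISS, insert
vaddr=193: (3,0) not in TLB -> MISS, insert
vaddr=147: (2,2) not in TLB -> MISS, insert
vaddr=178: (2,6) not in TLB -> MISS, insert
vaddr=196: (3,0) in TLB -> HIT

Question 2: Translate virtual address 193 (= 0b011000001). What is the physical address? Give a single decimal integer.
Answer: 625

Derivation:
vaddr = 193 = 0b011000001
Split: l1_idx=3, l2_idx=0, offset=1
L1[3] = 1
L2[1][0] = 78
paddr = 78 * 8 + 1 = 625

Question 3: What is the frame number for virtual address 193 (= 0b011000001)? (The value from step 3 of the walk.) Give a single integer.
vaddr = 193: l1_idx=3, l2_idx=0
L1[3] = 1; L2[1][0] = 78

Answer: 78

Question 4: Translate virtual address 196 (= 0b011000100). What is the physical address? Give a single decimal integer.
vaddr = 196 = 0b011000100
Split: l1_idx=3, l2_idx=0, offset=4
L1[3] = 1
L2[1][0] = 78
paddr = 78 * 8 + 4 = 628

Answer: 628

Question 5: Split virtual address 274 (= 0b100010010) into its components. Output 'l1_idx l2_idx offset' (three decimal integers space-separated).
Answer: 4 2 2

Derivation:
vaddr = 274 = 0b100010010
  top 3 bits -> l1_idx = 4
  next 3 bits -> l2_idx = 2
  bottom 3 bits -> offset = 2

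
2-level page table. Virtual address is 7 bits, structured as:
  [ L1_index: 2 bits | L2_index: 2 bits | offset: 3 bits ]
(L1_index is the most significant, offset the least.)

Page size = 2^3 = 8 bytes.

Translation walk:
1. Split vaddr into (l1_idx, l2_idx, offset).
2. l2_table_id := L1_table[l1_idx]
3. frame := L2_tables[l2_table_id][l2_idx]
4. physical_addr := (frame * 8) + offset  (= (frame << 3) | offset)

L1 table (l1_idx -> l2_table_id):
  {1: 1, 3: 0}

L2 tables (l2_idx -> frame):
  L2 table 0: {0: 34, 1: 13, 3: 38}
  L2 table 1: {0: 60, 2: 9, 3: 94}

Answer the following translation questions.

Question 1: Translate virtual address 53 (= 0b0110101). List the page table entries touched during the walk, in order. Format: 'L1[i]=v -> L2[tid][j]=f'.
Answer: L1[1]=1 -> L2[1][2]=9

Derivation:
vaddr = 53 = 0b0110101
Split: l1_idx=1, l2_idx=2, offset=5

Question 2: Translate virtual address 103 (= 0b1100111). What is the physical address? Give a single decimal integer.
vaddr = 103 = 0b1100111
Split: l1_idx=3, l2_idx=0, offset=7
L1[3] = 0
L2[0][0] = 34
paddr = 34 * 8 + 7 = 279

Answer: 279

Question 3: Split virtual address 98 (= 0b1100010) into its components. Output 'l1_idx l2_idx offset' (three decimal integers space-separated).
Answer: 3 0 2

Derivation:
vaddr = 98 = 0b1100010
  top 2 bits -> l1_idx = 3
  next 2 bits -> l2_idx = 0
  bottom 3 bits -> offset = 2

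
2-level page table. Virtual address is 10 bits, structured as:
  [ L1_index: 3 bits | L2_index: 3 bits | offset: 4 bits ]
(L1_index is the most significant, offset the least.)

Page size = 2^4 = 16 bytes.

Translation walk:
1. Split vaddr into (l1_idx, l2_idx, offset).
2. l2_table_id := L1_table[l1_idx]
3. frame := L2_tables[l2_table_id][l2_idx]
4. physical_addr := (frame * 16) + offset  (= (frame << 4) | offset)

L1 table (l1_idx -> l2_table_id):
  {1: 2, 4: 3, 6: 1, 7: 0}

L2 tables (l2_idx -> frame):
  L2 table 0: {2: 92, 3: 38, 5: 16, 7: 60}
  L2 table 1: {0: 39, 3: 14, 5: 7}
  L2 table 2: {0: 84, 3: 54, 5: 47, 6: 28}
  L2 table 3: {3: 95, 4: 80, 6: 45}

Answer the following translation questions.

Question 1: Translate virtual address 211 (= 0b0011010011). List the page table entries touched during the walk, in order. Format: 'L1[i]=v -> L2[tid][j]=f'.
Answer: L1[1]=2 -> L2[2][5]=47

Derivation:
vaddr = 211 = 0b0011010011
Split: l1_idx=1, l2_idx=5, offset=3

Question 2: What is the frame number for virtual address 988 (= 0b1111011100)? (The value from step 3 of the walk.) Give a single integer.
Answer: 16

Derivation:
vaddr = 988: l1_idx=7, l2_idx=5
L1[7] = 0; L2[0][5] = 16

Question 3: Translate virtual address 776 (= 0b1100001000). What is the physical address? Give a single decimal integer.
Answer: 632

Derivation:
vaddr = 776 = 0b1100001000
Split: l1_idx=6, l2_idx=0, offset=8
L1[6] = 1
L2[1][0] = 39
paddr = 39 * 16 + 8 = 632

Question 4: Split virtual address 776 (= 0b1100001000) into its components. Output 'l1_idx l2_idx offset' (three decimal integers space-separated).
Answer: 6 0 8

Derivation:
vaddr = 776 = 0b1100001000
  top 3 bits -> l1_idx = 6
  next 3 bits -> l2_idx = 0
  bottom 4 bits -> offset = 8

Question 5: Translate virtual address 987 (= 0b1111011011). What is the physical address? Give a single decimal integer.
Answer: 267

Derivation:
vaddr = 987 = 0b1111011011
Split: l1_idx=7, l2_idx=5, offset=11
L1[7] = 0
L2[0][5] = 16
paddr = 16 * 16 + 11 = 267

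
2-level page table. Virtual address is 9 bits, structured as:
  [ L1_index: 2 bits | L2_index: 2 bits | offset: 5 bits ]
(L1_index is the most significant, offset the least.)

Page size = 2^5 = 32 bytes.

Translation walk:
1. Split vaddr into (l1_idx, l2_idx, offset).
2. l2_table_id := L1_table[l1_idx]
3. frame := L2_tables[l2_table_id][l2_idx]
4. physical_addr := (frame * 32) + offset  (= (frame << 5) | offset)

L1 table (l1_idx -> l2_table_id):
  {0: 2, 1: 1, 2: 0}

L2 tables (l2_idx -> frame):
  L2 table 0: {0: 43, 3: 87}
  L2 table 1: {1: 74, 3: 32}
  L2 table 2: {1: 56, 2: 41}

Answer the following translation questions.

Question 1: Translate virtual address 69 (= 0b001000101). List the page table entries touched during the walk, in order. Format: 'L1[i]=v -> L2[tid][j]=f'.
vaddr = 69 = 0b001000101
Split: l1_idx=0, l2_idx=2, offset=5

Answer: L1[0]=2 -> L2[2][2]=41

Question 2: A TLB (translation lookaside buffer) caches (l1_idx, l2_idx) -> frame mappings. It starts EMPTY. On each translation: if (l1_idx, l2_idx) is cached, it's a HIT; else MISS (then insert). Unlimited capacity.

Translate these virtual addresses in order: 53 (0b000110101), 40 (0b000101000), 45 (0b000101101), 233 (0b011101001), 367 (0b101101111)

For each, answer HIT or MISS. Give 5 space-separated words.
Answer: MISS HIT HIT MISS MISS

Derivation:
vaddr=53: (0,1) not in TLB -> MISS, insert
vaddr=40: (0,1) in TLB -> HIT
vaddr=45: (0,1) in TLB -> HIT
vaddr=233: (1,3) not in TLB -> MISS, insert
vaddr=367: (2,3) not in TLB -> MISS, insert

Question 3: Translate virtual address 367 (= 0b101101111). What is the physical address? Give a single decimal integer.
vaddr = 367 = 0b101101111
Split: l1_idx=2, l2_idx=3, offset=15
L1[2] = 0
L2[0][3] = 87
paddr = 87 * 32 + 15 = 2799

Answer: 2799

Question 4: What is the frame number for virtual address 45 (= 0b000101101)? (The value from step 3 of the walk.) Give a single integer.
vaddr = 45: l1_idx=0, l2_idx=1
L1[0] = 2; L2[2][1] = 56

Answer: 56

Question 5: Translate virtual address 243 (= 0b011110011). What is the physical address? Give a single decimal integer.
vaddr = 243 = 0b011110011
Split: l1_idx=1, l2_idx=3, offset=19
L1[1] = 1
L2[1][3] = 32
paddr = 32 * 32 + 19 = 1043

Answer: 1043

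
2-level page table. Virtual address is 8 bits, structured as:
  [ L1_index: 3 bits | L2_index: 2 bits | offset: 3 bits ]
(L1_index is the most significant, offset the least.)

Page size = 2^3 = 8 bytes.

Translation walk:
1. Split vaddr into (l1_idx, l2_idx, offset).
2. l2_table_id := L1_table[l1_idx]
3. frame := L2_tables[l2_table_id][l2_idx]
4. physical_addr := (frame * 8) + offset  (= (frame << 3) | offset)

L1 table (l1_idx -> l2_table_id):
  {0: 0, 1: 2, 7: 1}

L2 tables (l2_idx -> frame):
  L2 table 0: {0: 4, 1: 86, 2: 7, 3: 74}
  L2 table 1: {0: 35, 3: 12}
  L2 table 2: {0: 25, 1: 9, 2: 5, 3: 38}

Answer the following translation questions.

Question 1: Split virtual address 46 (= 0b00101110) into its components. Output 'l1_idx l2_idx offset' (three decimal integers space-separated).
vaddr = 46 = 0b00101110
  top 3 bits -> l1_idx = 1
  next 2 bits -> l2_idx = 1
  bottom 3 bits -> offset = 6

Answer: 1 1 6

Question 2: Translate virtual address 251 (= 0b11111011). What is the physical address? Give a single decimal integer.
Answer: 99

Derivation:
vaddr = 251 = 0b11111011
Split: l1_idx=7, l2_idx=3, offset=3
L1[7] = 1
L2[1][3] = 12
paddr = 12 * 8 + 3 = 99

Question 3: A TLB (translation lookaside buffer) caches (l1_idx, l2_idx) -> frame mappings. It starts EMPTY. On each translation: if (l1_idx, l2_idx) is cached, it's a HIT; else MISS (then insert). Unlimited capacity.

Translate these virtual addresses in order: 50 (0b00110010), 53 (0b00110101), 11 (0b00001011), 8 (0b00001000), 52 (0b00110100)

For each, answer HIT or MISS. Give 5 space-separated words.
vaddr=50: (1,2) not in TLB -> MISS, insert
vaddr=53: (1,2) in TLB -> HIT
vaddr=11: (0,1) not in TLB -> MISS, insert
vaddr=8: (0,1) in TLB -> HIT
vaddr=52: (1,2) in TLB -> HIT

Answer: MISS HIT MISS HIT HIT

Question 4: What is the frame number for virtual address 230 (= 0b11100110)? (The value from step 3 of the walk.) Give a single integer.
Answer: 35

Derivation:
vaddr = 230: l1_idx=7, l2_idx=0
L1[7] = 1; L2[1][0] = 35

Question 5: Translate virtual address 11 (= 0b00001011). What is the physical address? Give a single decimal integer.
vaddr = 11 = 0b00001011
Split: l1_idx=0, l2_idx=1, offset=3
L1[0] = 0
L2[0][1] = 86
paddr = 86 * 8 + 3 = 691

Answer: 691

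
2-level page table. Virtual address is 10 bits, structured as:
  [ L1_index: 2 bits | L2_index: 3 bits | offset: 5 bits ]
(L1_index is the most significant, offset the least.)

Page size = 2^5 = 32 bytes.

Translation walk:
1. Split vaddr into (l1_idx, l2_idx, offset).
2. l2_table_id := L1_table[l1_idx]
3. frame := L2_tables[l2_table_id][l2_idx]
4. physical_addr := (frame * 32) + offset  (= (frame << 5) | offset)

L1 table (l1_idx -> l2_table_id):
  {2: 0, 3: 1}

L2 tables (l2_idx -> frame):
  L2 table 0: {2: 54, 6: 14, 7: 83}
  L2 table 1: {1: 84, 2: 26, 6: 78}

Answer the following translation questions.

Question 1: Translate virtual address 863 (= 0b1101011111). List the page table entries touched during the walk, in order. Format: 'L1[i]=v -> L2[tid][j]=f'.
vaddr = 863 = 0b1101011111
Split: l1_idx=3, l2_idx=2, offset=31

Answer: L1[3]=1 -> L2[1][2]=26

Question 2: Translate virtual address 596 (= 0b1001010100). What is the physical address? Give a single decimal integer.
vaddr = 596 = 0b1001010100
Split: l1_idx=2, l2_idx=2, offset=20
L1[2] = 0
L2[0][2] = 54
paddr = 54 * 32 + 20 = 1748

Answer: 1748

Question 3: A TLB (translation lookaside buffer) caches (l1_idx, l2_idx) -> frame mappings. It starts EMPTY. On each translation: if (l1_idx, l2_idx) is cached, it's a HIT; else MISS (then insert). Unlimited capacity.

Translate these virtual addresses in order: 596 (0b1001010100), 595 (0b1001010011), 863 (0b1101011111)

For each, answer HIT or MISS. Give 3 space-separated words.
vaddr=596: (2,2) not in TLB -> MISS, insert
vaddr=595: (2,2) in TLB -> HIT
vaddr=863: (3,2) not in TLB -> MISS, insert

Answer: MISS HIT MISS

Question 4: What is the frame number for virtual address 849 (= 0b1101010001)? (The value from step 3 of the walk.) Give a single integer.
Answer: 26

Derivation:
vaddr = 849: l1_idx=3, l2_idx=2
L1[3] = 1; L2[1][2] = 26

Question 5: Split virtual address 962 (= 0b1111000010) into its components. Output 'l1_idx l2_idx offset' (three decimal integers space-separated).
vaddr = 962 = 0b1111000010
  top 2 bits -> l1_idx = 3
  next 3 bits -> l2_idx = 6
  bottom 5 bits -> offset = 2

Answer: 3 6 2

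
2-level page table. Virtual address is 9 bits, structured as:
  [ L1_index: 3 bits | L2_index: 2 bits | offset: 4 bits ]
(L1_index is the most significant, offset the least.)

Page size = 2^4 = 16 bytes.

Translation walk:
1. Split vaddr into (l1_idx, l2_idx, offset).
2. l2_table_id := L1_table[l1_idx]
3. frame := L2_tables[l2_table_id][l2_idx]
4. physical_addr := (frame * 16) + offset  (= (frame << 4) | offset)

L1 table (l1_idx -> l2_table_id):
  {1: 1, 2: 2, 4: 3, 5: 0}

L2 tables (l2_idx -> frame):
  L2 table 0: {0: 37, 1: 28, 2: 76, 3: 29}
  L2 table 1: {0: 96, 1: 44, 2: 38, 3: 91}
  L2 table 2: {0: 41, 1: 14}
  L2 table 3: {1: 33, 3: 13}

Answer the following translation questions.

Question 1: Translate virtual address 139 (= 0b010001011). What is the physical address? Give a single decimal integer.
Answer: 667

Derivation:
vaddr = 139 = 0b010001011
Split: l1_idx=2, l2_idx=0, offset=11
L1[2] = 2
L2[2][0] = 41
paddr = 41 * 16 + 11 = 667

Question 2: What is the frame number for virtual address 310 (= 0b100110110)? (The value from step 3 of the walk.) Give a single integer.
Answer: 13

Derivation:
vaddr = 310: l1_idx=4, l2_idx=3
L1[4] = 3; L2[3][3] = 13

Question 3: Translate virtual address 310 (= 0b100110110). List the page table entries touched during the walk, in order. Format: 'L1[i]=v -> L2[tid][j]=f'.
Answer: L1[4]=3 -> L2[3][3]=13

Derivation:
vaddr = 310 = 0b100110110
Split: l1_idx=4, l2_idx=3, offset=6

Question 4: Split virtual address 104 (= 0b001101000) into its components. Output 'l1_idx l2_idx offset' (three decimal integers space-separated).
vaddr = 104 = 0b001101000
  top 3 bits -> l1_idx = 1
  next 2 bits -> l2_idx = 2
  bottom 4 bits -> offset = 8

Answer: 1 2 8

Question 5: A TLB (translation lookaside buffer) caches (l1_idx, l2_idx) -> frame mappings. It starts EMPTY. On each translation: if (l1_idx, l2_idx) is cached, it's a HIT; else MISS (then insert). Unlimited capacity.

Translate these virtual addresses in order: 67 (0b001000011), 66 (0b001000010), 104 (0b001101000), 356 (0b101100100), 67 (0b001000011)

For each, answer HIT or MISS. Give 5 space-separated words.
Answer: MISS HIT MISS MISS HIT

Derivation:
vaddr=67: (1,0) not in TLB -> MISS, insert
vaddr=66: (1,0) in TLB -> HIT
vaddr=104: (1,2) not in TLB -> MISS, insert
vaddr=356: (5,2) not in TLB -> MISS, insert
vaddr=67: (1,0) in TLB -> HIT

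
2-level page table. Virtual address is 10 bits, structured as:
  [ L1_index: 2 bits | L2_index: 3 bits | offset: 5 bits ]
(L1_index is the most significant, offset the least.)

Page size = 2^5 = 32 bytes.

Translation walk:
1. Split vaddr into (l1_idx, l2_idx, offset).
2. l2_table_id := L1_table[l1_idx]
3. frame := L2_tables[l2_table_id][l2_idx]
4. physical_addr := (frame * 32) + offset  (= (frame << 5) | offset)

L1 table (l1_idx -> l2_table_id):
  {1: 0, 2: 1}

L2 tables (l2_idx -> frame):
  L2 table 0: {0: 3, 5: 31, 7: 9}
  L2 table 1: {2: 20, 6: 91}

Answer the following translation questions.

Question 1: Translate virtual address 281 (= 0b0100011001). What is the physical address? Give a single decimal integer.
Answer: 121

Derivation:
vaddr = 281 = 0b0100011001
Split: l1_idx=1, l2_idx=0, offset=25
L1[1] = 0
L2[0][0] = 3
paddr = 3 * 32 + 25 = 121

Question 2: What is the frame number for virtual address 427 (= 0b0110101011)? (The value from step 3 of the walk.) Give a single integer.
vaddr = 427: l1_idx=1, l2_idx=5
L1[1] = 0; L2[0][5] = 31

Answer: 31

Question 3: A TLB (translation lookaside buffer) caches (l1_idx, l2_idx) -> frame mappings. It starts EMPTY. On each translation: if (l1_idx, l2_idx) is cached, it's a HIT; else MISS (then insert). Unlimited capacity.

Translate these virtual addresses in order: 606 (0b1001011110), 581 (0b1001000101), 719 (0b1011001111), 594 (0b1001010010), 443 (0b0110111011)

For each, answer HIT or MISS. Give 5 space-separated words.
Answer: MISS HIT MISS HIT MISS

Derivation:
vaddr=606: (2,2) not in TLB -> MISS, insert
vaddr=581: (2,2) in TLB -> HIT
vaddr=719: (2,6) not in TLB -> MISS, insert
vaddr=594: (2,2) in TLB -> HIT
vaddr=443: (1,5) not in TLB -> MISS, insert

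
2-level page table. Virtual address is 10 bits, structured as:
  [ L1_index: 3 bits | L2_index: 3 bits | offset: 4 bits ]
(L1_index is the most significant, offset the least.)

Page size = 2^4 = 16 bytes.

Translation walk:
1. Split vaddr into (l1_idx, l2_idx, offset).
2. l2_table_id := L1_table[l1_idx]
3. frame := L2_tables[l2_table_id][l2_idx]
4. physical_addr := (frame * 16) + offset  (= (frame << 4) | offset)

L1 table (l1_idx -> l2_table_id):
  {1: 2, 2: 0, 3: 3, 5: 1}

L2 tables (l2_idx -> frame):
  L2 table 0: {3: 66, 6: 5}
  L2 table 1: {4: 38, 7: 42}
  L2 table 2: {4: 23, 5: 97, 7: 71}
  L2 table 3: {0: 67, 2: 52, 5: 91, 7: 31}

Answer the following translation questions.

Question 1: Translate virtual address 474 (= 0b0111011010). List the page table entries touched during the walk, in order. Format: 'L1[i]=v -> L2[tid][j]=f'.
Answer: L1[3]=3 -> L2[3][5]=91

Derivation:
vaddr = 474 = 0b0111011010
Split: l1_idx=3, l2_idx=5, offset=10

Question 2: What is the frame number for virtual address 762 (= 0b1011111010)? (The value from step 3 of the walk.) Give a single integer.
vaddr = 762: l1_idx=5, l2_idx=7
L1[5] = 1; L2[1][7] = 42

Answer: 42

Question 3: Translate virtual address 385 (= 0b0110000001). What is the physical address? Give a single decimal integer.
Answer: 1073

Derivation:
vaddr = 385 = 0b0110000001
Split: l1_idx=3, l2_idx=0, offset=1
L1[3] = 3
L2[3][0] = 67
paddr = 67 * 16 + 1 = 1073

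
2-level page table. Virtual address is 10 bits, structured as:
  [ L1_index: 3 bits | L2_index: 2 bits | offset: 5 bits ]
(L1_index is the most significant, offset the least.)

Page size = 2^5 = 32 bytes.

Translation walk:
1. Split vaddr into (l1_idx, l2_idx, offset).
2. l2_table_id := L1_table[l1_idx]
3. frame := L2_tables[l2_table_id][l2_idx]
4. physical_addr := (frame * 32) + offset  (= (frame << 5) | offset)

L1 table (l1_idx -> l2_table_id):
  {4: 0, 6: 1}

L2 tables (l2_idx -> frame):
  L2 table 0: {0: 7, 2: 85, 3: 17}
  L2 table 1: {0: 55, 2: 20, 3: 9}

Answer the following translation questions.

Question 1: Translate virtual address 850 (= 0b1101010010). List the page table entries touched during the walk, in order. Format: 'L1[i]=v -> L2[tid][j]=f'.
vaddr = 850 = 0b1101010010
Split: l1_idx=6, l2_idx=2, offset=18

Answer: L1[6]=1 -> L2[1][2]=20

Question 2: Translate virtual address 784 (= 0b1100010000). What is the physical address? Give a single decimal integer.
vaddr = 784 = 0b1100010000
Split: l1_idx=6, l2_idx=0, offset=16
L1[6] = 1
L2[1][0] = 55
paddr = 55 * 32 + 16 = 1776

Answer: 1776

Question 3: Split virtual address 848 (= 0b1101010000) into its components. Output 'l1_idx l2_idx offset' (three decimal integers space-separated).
Answer: 6 2 16

Derivation:
vaddr = 848 = 0b1101010000
  top 3 bits -> l1_idx = 6
  next 2 bits -> l2_idx = 2
  bottom 5 bits -> offset = 16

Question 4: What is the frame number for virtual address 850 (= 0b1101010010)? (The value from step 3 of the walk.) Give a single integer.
Answer: 20

Derivation:
vaddr = 850: l1_idx=6, l2_idx=2
L1[6] = 1; L2[1][2] = 20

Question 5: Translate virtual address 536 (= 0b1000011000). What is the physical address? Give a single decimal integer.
Answer: 248

Derivation:
vaddr = 536 = 0b1000011000
Split: l1_idx=4, l2_idx=0, offset=24
L1[4] = 0
L2[0][0] = 7
paddr = 7 * 32 + 24 = 248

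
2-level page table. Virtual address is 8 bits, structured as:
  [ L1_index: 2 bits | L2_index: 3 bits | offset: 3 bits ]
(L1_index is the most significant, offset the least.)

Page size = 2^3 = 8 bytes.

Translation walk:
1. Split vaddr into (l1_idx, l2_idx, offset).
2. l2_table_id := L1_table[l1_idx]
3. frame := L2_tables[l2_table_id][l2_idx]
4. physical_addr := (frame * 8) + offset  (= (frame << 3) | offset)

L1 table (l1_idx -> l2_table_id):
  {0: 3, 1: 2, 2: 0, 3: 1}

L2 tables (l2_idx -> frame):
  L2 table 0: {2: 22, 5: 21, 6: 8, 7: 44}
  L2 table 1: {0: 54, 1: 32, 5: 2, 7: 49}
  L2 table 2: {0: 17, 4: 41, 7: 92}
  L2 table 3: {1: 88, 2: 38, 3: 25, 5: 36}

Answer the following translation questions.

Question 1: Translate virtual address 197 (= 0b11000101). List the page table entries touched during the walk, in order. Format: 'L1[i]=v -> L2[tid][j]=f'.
Answer: L1[3]=1 -> L2[1][0]=54

Derivation:
vaddr = 197 = 0b11000101
Split: l1_idx=3, l2_idx=0, offset=5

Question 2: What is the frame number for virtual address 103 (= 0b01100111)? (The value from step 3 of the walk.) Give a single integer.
vaddr = 103: l1_idx=1, l2_idx=4
L1[1] = 2; L2[2][4] = 41

Answer: 41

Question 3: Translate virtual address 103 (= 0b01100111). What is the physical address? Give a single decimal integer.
Answer: 335

Derivation:
vaddr = 103 = 0b01100111
Split: l1_idx=1, l2_idx=4, offset=7
L1[1] = 2
L2[2][4] = 41
paddr = 41 * 8 + 7 = 335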